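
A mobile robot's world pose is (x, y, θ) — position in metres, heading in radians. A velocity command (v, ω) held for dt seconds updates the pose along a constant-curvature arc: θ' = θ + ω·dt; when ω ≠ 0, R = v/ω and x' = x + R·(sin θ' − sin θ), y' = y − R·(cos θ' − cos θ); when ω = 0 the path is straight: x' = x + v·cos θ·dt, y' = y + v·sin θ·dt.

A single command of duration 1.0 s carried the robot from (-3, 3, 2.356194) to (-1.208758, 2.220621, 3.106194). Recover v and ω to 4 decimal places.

v = -2.0000, ω = 0.7500

Δθ = 3.106194 − 2.356194 = 0.750000
ω = Δθ/dt = 0.750000/1.0 = 0.7500
R = Δx/(sin θ' − sin θ) = -2.6667
v = R·ω = -2.6667·0.7500 = -2.0000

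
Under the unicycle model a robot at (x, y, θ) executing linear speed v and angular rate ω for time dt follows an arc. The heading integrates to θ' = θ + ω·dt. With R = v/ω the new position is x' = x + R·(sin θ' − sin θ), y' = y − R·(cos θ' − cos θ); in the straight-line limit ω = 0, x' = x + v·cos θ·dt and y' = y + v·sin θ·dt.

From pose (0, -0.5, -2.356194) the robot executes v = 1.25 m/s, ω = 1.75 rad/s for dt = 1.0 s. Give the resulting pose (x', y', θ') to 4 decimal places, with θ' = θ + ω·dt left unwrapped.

(0.0981, -1.5921, -0.6062)

θ' = -2.3562 + 1.75·1.0 = -0.6062
R = v/ω = 1.25/1.75 = 0.7143
x' = 0 + 0.7143·(sin -0.6062 − sin -2.3562) = 0.0981
y' = -0.5 − 0.7143·(cos -0.6062 − cos -2.3562) = -1.5921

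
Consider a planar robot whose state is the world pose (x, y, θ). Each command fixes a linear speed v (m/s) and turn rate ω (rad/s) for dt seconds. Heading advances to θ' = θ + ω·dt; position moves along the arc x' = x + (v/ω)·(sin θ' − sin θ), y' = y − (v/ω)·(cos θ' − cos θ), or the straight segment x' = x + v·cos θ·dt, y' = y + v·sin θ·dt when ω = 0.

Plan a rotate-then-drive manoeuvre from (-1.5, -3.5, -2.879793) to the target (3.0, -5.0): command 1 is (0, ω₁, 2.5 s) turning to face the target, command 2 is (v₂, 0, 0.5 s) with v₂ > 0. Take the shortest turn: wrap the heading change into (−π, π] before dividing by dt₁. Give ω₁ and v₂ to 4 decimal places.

heading to target = atan2(-5−-3.5, 3−-1.5) = -0.3218
Δθ = wrap(-0.3218 − -2.8798) = 2.5580; ω₁ = Δθ/dt₁ = 1.0232
distance = √((3−-1.5)² + (-5−-3.5)²) = 4.7434; v₂ = distance/dt₂ = 9.4868

ω₁ = 1.0232, v₂ = 9.4868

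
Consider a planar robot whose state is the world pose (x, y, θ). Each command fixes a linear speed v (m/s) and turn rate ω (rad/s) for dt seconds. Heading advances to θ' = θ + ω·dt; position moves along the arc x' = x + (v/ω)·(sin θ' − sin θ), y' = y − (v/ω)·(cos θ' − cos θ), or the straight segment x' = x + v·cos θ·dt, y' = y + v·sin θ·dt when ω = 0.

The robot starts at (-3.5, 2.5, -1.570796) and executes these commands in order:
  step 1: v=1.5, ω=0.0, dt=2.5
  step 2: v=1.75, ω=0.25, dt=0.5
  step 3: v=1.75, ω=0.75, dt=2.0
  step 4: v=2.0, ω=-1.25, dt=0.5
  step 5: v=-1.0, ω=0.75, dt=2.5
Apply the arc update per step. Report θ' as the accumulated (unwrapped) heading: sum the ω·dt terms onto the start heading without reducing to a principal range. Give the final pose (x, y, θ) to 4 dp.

step 1: θ'=-1.5708 (straight) → pose (-3.5000, -1.2500, -1.5708)
step 2: θ'=-1.4458 (R=7.0000) → pose (-3.4454, -2.1227, -1.4458)
step 3: θ'=0.0542 (R=2.3333) → pose (-1.0038, -4.1617, 0.0542)
step 4: θ'=-0.5708 (R=-1.6000) → pose (-0.0527, -4.4130, -0.5708)
step 5: θ'=1.3042 (R=-1.3333) → pose (-2.0593, -5.1837, 1.3042)

(-2.0593, -5.1837, 1.3042)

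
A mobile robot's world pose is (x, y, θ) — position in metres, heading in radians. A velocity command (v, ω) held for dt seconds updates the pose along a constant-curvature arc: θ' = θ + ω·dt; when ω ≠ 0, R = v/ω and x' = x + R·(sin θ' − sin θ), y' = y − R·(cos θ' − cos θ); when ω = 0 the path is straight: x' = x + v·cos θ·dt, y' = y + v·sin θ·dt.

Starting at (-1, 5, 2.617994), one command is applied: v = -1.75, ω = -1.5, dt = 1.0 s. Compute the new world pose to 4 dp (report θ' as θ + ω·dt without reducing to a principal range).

(-0.5342, 3.4792, 1.1180)

θ' = 2.6180 + -1.5·1.0 = 1.1180
R = v/ω = -1.75/-1.5 = 1.1667
x' = -1 + 1.1667·(sin 1.1180 − sin 2.6180) = -0.5342
y' = 5 − 1.1667·(cos 1.1180 − cos 2.6180) = 3.4792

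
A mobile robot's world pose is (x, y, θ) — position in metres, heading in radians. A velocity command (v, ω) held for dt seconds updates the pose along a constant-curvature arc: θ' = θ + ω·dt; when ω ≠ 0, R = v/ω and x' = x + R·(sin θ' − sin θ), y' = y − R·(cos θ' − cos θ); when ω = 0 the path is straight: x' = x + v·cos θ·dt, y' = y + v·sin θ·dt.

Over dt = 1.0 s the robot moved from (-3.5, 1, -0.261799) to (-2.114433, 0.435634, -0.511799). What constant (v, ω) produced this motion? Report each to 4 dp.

Δθ = -0.511799 − -0.261799 = -0.250000
ω = Δθ/dt = -0.250000/1.0 = -0.2500
R = Δx/(sin θ' − sin θ) = -6.0000
v = R·ω = -6.0000·-0.2500 = 1.5000

v = 1.5000, ω = -0.2500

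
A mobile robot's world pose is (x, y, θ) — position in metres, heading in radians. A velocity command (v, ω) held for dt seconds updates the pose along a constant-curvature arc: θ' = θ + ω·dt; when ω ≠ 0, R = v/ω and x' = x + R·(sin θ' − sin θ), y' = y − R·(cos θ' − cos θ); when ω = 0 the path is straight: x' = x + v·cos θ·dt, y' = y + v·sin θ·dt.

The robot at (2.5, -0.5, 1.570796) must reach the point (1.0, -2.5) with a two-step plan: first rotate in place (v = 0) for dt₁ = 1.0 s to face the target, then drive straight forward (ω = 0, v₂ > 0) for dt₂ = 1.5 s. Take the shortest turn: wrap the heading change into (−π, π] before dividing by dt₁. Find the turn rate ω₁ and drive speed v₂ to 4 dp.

heading to target = atan2(-2.5−-0.5, 1−2.5) = -2.2143
Δθ = wrap(-2.2143 − 1.5708) = 2.4981; ω₁ = Δθ/dt₁ = 2.4981
distance = √((1−2.5)² + (-2.5−-0.5)²) = 2.5000; v₂ = distance/dt₂ = 1.6667

ω₁ = 2.4981, v₂ = 1.6667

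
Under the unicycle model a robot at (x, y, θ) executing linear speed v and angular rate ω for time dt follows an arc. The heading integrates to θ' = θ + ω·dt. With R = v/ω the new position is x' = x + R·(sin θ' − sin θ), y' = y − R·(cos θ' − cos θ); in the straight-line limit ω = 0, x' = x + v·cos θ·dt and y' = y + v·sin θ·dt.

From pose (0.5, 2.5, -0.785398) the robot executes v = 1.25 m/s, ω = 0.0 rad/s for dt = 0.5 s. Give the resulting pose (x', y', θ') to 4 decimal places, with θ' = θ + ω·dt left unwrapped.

θ' = -0.7854 + 0.0·0.5 = -0.7854
ω = 0 → straight: x' = 0.5 + 1.25·cos(-0.7854)·0.5 = 0.9419
y' = 2.5 + 1.25·sin(-0.7854)·0.5 = 2.0581

(0.9419, 2.0581, -0.7854)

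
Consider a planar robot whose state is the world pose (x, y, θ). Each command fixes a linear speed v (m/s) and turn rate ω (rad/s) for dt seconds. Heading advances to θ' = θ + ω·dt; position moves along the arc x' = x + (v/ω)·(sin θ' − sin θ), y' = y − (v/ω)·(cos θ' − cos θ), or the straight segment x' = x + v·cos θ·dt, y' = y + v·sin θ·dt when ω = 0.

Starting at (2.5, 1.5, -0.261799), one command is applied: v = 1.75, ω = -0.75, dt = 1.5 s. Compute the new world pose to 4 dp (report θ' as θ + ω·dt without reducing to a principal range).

(4.1900, -0.3269, -1.3868)

θ' = -0.2618 + -0.75·1.5 = -1.3868
R = v/ω = 1.75/-0.75 = -2.3333
x' = 2.5 + -2.3333·(sin -1.3868 − sin -0.2618) = 4.1900
y' = 1.5 − -2.3333·(cos -1.3868 − cos -0.2618) = -0.3269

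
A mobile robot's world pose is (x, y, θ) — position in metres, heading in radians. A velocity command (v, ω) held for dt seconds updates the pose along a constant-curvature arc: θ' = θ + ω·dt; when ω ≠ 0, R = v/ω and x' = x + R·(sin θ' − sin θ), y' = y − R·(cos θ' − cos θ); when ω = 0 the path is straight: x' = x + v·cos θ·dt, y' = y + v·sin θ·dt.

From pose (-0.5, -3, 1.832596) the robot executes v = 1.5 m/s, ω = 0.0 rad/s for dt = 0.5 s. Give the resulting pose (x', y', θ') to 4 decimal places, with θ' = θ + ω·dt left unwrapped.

(-0.6941, -2.2756, 1.8326)

θ' = 1.8326 + 0.0·0.5 = 1.8326
ω = 0 → straight: x' = -0.5 + 1.5·cos(1.8326)·0.5 = -0.6941
y' = -3 + 1.5·sin(1.8326)·0.5 = -2.2756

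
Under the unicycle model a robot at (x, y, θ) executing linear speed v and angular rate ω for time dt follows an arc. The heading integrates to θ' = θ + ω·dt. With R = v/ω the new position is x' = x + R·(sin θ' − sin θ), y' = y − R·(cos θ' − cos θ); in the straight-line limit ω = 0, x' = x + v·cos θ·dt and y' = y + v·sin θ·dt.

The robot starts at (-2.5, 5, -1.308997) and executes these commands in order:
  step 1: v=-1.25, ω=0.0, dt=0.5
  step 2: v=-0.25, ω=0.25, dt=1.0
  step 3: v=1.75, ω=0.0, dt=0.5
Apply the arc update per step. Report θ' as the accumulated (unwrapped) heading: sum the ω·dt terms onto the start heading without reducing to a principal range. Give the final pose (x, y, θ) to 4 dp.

(-2.3273, 5.0717, -1.0590)

step 1: θ'=-1.3090 (straight) → pose (-2.6618, 5.6037, -1.3090)
step 2: θ'=-1.0590 (R=-1.0000) → pose (-2.7558, 5.8346, -1.0590)
step 3: θ'=-1.0590 (straight) → pose (-2.3273, 5.0717, -1.0590)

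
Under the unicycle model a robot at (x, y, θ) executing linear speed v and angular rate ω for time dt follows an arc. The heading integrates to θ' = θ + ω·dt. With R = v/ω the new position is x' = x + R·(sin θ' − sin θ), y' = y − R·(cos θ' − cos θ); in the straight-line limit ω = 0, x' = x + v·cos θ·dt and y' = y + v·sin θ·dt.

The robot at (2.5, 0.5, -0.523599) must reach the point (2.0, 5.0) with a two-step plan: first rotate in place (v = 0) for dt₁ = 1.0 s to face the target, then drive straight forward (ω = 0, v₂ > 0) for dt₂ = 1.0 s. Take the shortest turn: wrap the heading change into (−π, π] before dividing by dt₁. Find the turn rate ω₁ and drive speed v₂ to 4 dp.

ω₁ = 2.2051, v₂ = 4.5277

heading to target = atan2(5−0.5, 2−2.5) = 1.6815
Δθ = wrap(1.6815 − -0.5236) = 2.2051; ω₁ = Δθ/dt₁ = 2.2051
distance = √((2−2.5)² + (5−0.5)²) = 4.5277; v₂ = distance/dt₂ = 4.5277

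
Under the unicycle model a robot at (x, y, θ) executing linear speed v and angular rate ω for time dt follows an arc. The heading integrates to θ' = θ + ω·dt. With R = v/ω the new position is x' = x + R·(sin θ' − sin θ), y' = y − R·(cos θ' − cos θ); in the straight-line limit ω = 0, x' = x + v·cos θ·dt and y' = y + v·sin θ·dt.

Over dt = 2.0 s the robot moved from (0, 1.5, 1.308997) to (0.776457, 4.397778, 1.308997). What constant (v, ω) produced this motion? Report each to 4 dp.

Δθ = 1.308997 − 1.308997 = 0.000000
ω = Δθ/dt = 0.000000/2.0 = 0.0000
ω = 0 → v = (Δx·cos θ + Δy·sin θ)/dt = 1.5000

v = 1.5000, ω = 0.0000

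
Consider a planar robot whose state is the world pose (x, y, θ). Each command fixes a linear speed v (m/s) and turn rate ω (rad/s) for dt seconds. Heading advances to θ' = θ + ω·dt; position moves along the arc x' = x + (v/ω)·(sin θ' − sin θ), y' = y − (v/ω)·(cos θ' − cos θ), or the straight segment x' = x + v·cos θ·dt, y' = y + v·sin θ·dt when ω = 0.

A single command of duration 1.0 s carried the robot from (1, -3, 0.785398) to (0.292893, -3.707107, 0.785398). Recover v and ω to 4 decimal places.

Δθ = 0.785398 − 0.785398 = 0.000000
ω = Δθ/dt = 0.000000/1.0 = 0.0000
ω = 0 → v = (Δx·cos θ + Δy·sin θ)/dt = -1.0000

v = -1.0000, ω = 0.0000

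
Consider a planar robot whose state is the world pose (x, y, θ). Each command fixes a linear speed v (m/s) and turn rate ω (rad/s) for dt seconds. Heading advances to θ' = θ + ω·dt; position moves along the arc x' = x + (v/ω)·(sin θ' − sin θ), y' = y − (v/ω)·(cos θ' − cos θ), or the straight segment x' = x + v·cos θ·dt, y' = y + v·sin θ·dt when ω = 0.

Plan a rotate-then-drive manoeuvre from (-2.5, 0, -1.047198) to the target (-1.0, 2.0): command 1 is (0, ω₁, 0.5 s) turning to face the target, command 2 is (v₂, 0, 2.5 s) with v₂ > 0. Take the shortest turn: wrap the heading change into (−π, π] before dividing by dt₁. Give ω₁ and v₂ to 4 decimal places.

ω₁ = 3.9490, v₂ = 1.0000

heading to target = atan2(2−0, -1−-2.5) = 0.9273
Δθ = wrap(0.9273 − -1.0472) = 1.9745; ω₁ = Δθ/dt₁ = 3.9490
distance = √((-1−-2.5)² + (2−0)²) = 2.5000; v₂ = distance/dt₂ = 1.0000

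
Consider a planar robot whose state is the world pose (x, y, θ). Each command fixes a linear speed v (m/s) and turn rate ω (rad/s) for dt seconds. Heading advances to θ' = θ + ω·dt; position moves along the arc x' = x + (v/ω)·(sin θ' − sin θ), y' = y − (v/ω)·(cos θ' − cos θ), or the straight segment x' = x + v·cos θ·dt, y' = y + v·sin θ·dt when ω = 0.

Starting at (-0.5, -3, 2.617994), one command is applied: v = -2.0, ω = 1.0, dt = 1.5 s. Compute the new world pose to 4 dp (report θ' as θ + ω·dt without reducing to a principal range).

θ' = 2.6180 + 1.0·1.5 = 4.1180
R = v/ω = -2.0/1.0 = -2.0000
x' = -0.5 + -2.0000·(sin 4.1180 − sin 2.6180) = 2.1570
y' = -3 − -2.0000·(cos 4.1180 − cos 2.6180) = -2.3880

(2.1570, -2.3880, 4.1180)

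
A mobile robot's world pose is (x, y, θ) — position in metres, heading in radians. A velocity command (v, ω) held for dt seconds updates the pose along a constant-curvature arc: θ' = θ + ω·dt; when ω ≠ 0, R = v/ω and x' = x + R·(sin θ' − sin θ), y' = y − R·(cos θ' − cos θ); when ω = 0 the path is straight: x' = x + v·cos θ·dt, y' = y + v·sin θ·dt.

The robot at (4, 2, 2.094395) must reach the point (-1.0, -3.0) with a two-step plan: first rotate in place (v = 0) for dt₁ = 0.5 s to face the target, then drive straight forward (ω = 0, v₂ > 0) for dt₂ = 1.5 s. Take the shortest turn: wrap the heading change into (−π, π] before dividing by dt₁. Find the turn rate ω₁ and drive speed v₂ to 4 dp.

heading to target = atan2(-3−2, -1−4) = -2.3562
Δθ = wrap(-2.3562 − 2.0944) = 1.8326; ω₁ = Δθ/dt₁ = 3.6652
distance = √((-1−4)² + (-3−2)²) = 7.0711; v₂ = distance/dt₂ = 4.7140

ω₁ = 3.6652, v₂ = 4.7140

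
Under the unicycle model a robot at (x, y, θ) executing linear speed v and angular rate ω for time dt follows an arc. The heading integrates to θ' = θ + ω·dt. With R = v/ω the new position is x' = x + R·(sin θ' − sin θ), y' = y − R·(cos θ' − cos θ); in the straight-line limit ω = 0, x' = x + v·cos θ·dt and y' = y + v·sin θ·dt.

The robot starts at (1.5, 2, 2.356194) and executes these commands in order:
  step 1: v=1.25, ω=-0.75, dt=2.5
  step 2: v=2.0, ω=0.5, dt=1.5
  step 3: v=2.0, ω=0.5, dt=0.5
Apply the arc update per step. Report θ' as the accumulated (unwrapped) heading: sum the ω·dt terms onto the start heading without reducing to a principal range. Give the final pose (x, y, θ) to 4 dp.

(4.0397, 7.8438, 1.4812)

step 1: θ'=0.4812 (R=-1.6667) → pose (1.9071, 4.6559, 0.4812)
step 2: θ'=1.2312 (R=4.0000) → pose (3.8273, 6.8692, 1.2312)
step 3: θ'=1.4812 (R=4.0000) → pose (4.0397, 7.8438, 1.4812)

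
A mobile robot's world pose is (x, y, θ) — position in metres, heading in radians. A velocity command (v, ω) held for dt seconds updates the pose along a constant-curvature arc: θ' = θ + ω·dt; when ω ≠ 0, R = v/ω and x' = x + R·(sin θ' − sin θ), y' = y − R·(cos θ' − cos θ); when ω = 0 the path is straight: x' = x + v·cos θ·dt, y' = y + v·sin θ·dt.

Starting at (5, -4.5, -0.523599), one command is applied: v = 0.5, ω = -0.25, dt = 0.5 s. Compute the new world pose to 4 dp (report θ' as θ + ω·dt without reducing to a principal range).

θ' = -0.5236 + -0.25·0.5 = -0.6486
R = v/ω = 0.5/-0.25 = -2.0000
x' = 5 + -2.0000·(sin -0.6486 − sin -0.5236) = 5.2081
y' = -4.5 − -2.0000·(cos -0.6486 − cos -0.5236) = -4.6382

(5.2081, -4.6382, -0.6486)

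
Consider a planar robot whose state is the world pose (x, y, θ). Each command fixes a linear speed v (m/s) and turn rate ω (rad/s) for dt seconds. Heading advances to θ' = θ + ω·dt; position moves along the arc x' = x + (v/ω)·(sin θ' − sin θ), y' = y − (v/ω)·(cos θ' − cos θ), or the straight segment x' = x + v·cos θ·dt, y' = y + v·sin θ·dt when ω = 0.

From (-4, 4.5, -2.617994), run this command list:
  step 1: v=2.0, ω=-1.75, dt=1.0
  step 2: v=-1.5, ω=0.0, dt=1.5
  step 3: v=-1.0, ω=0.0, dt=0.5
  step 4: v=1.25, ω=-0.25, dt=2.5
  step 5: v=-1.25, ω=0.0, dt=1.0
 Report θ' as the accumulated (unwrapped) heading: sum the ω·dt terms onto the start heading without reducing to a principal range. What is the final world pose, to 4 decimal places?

(-5.1629, 4.3871, -4.9930)

step 1: θ'=-4.3680 (R=-1.1429) → pose (-5.6472, 5.1039, -4.3680)
step 2: θ'=-4.3680 (straight) → pose (-4.8875, 2.9860, -4.3680)
step 3: θ'=-4.3680 (straight) → pose (-4.7187, 2.5154, -4.3680)
step 4: θ'=-4.9930 (R=-5.0000) → pose (-4.8167, 5.5882, -4.9930)
step 5: θ'=-4.9930 (straight) → pose (-5.1629, 4.3871, -4.9930)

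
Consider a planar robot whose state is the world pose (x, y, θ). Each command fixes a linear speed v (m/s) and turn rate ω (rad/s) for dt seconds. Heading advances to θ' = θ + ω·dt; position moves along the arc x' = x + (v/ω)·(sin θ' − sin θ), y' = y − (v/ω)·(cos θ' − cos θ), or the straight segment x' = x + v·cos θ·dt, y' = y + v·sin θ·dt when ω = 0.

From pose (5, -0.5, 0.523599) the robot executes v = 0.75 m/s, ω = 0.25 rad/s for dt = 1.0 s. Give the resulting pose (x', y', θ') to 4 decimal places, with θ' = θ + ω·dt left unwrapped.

θ' = 0.5236 + 0.25·1.0 = 0.7736
R = v/ω = 0.75/0.25 = 3.0000
x' = 5 + 3.0000·(sin 0.7736 − sin 0.5236) = 5.5961
y' = -0.5 − 3.0000·(cos 0.7736 − cos 0.5236) = -0.0481

(5.5961, -0.0481, 0.7736)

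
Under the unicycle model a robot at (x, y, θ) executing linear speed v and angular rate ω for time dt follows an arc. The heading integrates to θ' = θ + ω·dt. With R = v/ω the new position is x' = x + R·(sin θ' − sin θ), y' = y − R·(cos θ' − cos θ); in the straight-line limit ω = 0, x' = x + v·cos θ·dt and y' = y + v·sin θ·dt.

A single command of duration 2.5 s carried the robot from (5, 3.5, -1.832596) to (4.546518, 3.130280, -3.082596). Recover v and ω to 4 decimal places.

Δθ = -3.082596 − -1.832596 = -1.250000
ω = Δθ/dt = -1.250000/2.5 = -0.5000
R = Δx/(sin θ' − sin θ) = -0.5000
v = R·ω = -0.5000·-0.5000 = 0.2500

v = 0.2500, ω = -0.5000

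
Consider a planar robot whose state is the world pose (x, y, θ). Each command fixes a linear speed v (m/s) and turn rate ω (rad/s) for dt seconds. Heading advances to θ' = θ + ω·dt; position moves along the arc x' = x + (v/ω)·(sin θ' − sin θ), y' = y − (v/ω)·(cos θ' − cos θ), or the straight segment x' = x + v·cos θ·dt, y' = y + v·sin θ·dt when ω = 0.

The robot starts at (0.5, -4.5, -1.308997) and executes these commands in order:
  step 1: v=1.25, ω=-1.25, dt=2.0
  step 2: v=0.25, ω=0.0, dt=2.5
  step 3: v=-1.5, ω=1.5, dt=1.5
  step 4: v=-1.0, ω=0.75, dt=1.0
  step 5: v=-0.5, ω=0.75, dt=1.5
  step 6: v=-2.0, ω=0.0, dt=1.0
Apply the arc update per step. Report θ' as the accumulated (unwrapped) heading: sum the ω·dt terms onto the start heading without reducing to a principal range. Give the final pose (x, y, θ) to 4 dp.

(-2.9159, -3.9036, 0.3160)

step 1: θ'=-3.8090 (R=-1.0000) → pose (-1.0849, -5.5442, -3.8090)
step 2: θ'=-3.8090 (straight) → pose (-1.5758, -5.1574, -3.8090)
step 3: θ'=-1.5590 (R=-1.0000) → pose (0.0431, -4.3602, -1.5590)
step 4: θ'=-0.8090 (R=-1.3333) → pose (-0.3253, -3.4556, -0.8090)
step 5: θ'=0.3160 (R=-0.6667) → pose (-1.0149, -3.2821, 0.3160)
step 6: θ'=0.3160 (straight) → pose (-2.9159, -3.9036, 0.3160)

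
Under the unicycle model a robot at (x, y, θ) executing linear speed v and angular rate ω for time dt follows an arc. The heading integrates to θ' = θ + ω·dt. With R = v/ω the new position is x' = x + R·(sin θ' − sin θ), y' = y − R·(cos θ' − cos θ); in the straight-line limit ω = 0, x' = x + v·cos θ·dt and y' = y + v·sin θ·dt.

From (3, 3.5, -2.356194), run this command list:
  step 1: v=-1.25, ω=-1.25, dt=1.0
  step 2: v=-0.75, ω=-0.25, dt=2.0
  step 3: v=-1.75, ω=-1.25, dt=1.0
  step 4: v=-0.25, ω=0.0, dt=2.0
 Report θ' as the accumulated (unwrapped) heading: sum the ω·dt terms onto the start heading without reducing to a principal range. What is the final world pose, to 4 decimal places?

step 1: θ'=-3.6062 (R=1.0000) → pose (4.1552, 3.6869, -3.6062)
step 2: θ'=-4.1062 (R=3.0000) → pose (5.2764, 2.7141, -4.1062)
step 3: θ'=-5.3562 (R=1.4000) → pose (5.2456, 1.0761, -5.3562)
step 4: θ'=-5.3562 (straight) → pose (4.9455, 0.6762, -5.3562)

(4.9455, 0.6762, -5.3562)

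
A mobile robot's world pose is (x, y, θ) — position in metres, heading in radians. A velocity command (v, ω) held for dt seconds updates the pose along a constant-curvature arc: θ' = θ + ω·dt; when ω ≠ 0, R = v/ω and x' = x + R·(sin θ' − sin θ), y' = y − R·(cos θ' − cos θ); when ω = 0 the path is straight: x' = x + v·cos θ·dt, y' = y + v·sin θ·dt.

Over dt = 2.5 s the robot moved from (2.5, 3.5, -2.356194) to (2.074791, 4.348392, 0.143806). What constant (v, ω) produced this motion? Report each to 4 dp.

Δθ = 0.143806 − -2.356194 = 2.500000
ω = Δθ/dt = 2.500000/2.5 = 1.0000
R = −Δy/(cos θ' − cos θ) = -0.5000
v = R·ω = -0.5000·1.0000 = -0.5000

v = -0.5000, ω = 1.0000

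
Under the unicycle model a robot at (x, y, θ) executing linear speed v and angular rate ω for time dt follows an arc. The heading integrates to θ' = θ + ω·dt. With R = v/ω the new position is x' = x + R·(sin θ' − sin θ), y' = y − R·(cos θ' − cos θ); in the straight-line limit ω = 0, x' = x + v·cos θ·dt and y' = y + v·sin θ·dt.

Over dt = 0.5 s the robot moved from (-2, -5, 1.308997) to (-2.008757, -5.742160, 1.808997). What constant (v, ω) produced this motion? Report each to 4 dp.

Δθ = 1.808997 − 1.308997 = 0.500000
ω = Δθ/dt = 0.500000/0.5 = 1.0000
R = −Δy/(cos θ' − cos θ) = -1.5000
v = R·ω = -1.5000·1.0000 = -1.5000

v = -1.5000, ω = 1.0000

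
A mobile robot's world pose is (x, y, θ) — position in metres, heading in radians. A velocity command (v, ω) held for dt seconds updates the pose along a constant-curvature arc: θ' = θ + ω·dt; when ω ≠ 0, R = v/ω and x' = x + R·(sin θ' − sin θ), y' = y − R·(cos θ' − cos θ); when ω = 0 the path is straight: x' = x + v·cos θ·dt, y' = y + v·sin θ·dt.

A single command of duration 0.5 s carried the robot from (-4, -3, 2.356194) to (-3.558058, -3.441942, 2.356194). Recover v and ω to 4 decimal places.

Δθ = 2.356194 − 2.356194 = 0.000000
ω = Δθ/dt = 0.000000/0.5 = 0.0000
ω = 0 → v = (Δx·cos θ + Δy·sin θ)/dt = -1.2500

v = -1.2500, ω = 0.0000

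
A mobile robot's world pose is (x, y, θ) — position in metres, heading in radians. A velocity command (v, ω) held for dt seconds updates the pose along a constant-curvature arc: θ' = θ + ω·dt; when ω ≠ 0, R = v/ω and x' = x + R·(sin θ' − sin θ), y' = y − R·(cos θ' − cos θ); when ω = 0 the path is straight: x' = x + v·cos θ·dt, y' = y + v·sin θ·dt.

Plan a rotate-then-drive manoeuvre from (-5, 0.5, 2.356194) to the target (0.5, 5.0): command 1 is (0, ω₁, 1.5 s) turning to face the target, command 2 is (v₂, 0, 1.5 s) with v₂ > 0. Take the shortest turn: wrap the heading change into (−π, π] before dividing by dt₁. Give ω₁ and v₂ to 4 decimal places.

heading to target = atan2(5−0.5, 0.5−-5) = 0.6857
Δθ = wrap(0.6857 − 2.3562) = -1.6705; ω₁ = Δθ/dt₁ = -1.1136
distance = √((0.5−-5)² + (5−0.5)²) = 7.1063; v₂ = distance/dt₂ = 4.7376

ω₁ = -1.1136, v₂ = 4.7376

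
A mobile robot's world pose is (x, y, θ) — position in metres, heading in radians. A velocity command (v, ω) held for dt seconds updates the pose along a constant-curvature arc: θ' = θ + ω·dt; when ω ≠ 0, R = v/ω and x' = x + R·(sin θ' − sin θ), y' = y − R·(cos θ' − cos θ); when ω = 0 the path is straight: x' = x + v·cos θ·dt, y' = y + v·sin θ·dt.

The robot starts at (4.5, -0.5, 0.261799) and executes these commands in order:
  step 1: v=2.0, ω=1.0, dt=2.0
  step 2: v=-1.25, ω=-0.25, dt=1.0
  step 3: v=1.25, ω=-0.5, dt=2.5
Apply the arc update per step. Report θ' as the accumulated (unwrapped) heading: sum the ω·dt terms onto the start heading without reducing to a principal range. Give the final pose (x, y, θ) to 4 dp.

step 1: θ'=2.2618 (R=2.0000) → pose (5.5236, 2.7065, 2.2618)
step 2: θ'=2.0118 (R=5.0000) → pose (6.1922, 1.6542, 2.0118)
step 3: θ'=0.7618 (R=-2.5000) → pose (6.7274, 4.5303, 0.7618)

(6.7274, 4.5303, 0.7618)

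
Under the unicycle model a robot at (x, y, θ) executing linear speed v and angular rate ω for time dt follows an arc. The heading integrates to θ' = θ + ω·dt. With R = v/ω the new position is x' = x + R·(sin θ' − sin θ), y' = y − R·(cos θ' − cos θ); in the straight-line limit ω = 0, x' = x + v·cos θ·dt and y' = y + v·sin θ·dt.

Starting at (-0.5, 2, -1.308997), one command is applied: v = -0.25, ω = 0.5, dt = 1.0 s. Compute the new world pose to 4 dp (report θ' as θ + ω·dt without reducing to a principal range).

θ' = -1.3090 + 0.5·1.0 = -0.8090
R = v/ω = -0.25/0.5 = -0.5000
x' = -0.5 + -0.5000·(sin -0.8090 − sin -1.3090) = -0.6212
y' = 2 − -0.5000·(cos -0.8090 − cos -1.3090) = 2.2157

(-0.6212, 2.2157, -0.8090)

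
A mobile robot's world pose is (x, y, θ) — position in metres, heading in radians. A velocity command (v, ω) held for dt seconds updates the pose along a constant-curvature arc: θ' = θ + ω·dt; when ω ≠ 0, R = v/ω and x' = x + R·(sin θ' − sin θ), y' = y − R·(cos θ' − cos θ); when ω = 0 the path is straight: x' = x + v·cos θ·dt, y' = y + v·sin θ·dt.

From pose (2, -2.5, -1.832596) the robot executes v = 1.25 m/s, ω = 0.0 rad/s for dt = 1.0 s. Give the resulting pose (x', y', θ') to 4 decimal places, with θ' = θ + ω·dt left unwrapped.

θ' = -1.8326 + 0.0·1.0 = -1.8326
ω = 0 → straight: x' = 2 + 1.25·cos(-1.8326)·1.0 = 1.6765
y' = -2.5 + 1.25·sin(-1.8326)·1.0 = -3.7074

(1.6765, -3.7074, -1.8326)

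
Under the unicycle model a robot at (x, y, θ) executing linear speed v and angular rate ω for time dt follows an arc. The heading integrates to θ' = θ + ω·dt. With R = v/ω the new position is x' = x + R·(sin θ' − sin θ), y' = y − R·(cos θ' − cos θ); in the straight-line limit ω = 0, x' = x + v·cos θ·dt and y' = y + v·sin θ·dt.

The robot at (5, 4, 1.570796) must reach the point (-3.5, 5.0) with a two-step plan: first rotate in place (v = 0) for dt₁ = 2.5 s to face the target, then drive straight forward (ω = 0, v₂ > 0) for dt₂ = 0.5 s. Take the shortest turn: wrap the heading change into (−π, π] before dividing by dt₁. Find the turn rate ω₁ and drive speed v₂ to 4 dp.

heading to target = atan2(5−4, -3.5−5) = 3.0245
Δθ = wrap(3.0245 − 1.5708) = 1.4537; ω₁ = Δθ/dt₁ = 0.5815
distance = √((-3.5−5)² + (5−4)²) = 8.5586; v₂ = distance/dt₂ = 17.1172

ω₁ = 0.5815, v₂ = 17.1172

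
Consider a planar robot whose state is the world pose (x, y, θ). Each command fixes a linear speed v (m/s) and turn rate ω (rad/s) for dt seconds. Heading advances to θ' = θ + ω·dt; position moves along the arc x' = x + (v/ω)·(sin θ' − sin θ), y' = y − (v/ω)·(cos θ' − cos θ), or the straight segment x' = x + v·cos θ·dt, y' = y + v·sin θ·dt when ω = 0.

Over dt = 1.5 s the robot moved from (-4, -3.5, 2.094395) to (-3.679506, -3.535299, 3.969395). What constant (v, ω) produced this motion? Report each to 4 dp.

Δθ = 3.969395 − 2.094395 = 1.875000
ω = Δθ/dt = 1.875000/1.5 = 1.2500
R = Δx/(sin θ' − sin θ) = -0.2000
v = R·ω = -0.2000·1.2500 = -0.2500

v = -0.2500, ω = 1.2500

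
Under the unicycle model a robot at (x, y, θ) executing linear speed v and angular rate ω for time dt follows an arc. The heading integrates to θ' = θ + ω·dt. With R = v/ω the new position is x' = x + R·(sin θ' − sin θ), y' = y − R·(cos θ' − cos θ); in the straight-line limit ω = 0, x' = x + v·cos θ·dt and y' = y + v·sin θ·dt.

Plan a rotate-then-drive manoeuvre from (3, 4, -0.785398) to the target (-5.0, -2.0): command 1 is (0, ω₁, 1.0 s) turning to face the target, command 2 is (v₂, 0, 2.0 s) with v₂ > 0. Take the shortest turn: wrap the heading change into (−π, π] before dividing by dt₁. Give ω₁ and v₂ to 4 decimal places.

ω₁ = -1.7127, v₂ = 5.0000

heading to target = atan2(-2−4, -5−3) = -2.4981
Δθ = wrap(-2.4981 − -0.7854) = -1.7127; ω₁ = Δθ/dt₁ = -1.7127
distance = √((-5−3)² + (-2−4)²) = 10.0000; v₂ = distance/dt₂ = 5.0000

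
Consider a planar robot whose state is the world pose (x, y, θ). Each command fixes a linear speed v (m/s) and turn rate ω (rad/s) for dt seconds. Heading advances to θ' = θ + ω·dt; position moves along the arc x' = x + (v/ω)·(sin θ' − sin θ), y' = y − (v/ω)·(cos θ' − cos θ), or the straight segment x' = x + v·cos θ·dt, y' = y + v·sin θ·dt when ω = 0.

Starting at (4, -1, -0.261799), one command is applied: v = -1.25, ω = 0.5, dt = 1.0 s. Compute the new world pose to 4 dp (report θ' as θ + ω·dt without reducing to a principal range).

(2.7631, -0.9854, 0.2382)

θ' = -0.2618 + 0.5·1.0 = 0.2382
R = v/ω = -1.25/0.5 = -2.5000
x' = 4 + -2.5000·(sin 0.2382 − sin -0.2618) = 2.7631
y' = -1 − -2.5000·(cos 0.2382 − cos -0.2618) = -0.9854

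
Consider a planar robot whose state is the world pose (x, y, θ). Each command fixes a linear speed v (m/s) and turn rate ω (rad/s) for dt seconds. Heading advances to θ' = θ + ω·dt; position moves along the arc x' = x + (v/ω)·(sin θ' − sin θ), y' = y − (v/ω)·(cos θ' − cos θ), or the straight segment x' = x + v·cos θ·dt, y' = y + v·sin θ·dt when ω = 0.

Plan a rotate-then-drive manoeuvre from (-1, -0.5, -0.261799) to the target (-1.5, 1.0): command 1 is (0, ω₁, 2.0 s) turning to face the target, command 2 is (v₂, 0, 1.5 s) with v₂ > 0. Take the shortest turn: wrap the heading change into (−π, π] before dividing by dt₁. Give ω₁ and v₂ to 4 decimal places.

heading to target = atan2(1−-0.5, -1.5−-1) = 1.8925
Δθ = wrap(1.8925 − -0.2618) = 2.1543; ω₁ = Δθ/dt₁ = 1.0772
distance = √((-1.5−-1)² + (1−-0.5)²) = 1.5811; v₂ = distance/dt₂ = 1.0541

ω₁ = 1.0772, v₂ = 1.0541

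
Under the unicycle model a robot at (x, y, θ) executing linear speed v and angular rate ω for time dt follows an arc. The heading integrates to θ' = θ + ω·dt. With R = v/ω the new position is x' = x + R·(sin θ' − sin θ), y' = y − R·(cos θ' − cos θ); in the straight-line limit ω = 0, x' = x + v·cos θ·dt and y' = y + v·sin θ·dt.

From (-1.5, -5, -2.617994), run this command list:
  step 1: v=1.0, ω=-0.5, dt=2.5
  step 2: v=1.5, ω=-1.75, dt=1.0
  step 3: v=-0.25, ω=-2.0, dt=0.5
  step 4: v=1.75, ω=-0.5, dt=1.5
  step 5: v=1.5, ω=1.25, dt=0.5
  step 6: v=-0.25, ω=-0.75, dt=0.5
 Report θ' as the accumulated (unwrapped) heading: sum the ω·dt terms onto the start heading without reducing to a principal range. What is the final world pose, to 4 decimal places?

(-1.5322, -5.5784, -7.1180)

step 1: θ'=-3.8680 (R=-2.0000) → pose (-3.8284, -4.7631, -3.8680)
step 2: θ'=-5.6180 (R=-0.8571) → pose (-3.7881, -3.4479, -5.6180)
step 3: θ'=-6.6180 (R=0.1250) → pose (-3.9063, -3.4676, -6.6180)
step 4: θ'=-7.3680 (R=-3.5000) → pose (-1.9616, -5.1385, -7.3680)
step 5: θ'=-6.7430 (R=1.2000) → pose (-1.4331, -5.6534, -6.7430)
step 6: θ'=-7.1180 (R=0.3333) → pose (-1.5322, -5.5784, -7.1180)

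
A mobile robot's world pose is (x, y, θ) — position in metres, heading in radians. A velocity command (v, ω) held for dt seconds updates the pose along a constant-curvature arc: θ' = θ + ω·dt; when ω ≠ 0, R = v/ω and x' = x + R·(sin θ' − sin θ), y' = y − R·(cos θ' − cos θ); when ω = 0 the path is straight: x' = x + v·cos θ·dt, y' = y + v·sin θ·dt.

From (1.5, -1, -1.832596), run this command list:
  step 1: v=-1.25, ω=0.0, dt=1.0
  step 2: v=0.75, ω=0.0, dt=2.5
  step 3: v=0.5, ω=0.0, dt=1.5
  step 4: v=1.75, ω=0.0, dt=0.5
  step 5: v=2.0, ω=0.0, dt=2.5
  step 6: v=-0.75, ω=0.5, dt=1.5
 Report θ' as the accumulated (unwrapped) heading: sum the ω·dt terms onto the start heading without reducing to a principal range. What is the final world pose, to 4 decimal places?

(-0.5006, -6.9112, -1.0826)

step 1: θ'=-1.8326 (straight) → pose (1.8235, 0.2074, -1.8326)
step 2: θ'=-1.8326 (straight) → pose (1.3382, -1.6037, -1.8326)
step 3: θ'=-1.8326 (straight) → pose (1.1441, -2.3281, -1.8326)
step 4: θ'=-1.8326 (straight) → pose (0.9177, -3.1733, -1.8326)
step 5: θ'=-1.8326 (straight) → pose (-0.3764, -8.0030, -1.8326)
step 6: θ'=-1.0826 (R=-1.5000) → pose (-0.5006, -6.9112, -1.0826)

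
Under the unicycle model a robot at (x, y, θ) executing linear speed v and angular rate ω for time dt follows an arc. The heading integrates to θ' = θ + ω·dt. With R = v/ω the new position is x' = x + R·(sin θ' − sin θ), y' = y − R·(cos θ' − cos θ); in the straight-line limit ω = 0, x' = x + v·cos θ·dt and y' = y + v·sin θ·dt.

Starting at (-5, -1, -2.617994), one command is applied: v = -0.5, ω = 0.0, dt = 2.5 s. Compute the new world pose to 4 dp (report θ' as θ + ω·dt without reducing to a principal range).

(-3.9175, -0.3750, -2.6180)

θ' = -2.6180 + 0.0·2.5 = -2.6180
ω = 0 → straight: x' = -5 + -0.5·cos(-2.6180)·2.5 = -3.9175
y' = -1 + -0.5·sin(-2.6180)·2.5 = -0.3750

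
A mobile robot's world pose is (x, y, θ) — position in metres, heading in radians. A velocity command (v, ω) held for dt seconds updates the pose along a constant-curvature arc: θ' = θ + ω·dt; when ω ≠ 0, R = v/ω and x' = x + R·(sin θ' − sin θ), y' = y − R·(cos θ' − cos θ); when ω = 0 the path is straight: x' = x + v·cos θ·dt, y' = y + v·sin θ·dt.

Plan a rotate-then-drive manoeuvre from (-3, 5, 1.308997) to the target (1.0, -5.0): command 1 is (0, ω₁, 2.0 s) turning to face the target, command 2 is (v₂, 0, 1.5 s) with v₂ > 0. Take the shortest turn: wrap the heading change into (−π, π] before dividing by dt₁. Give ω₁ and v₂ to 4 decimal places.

heading to target = atan2(-5−5, 1−-3) = -1.1903
Δθ = wrap(-1.1903 − 1.3090) = -2.4993; ω₁ = Δθ/dt₁ = -1.2496
distance = √((1−-3)² + (-5−5)²) = 10.7703; v₂ = distance/dt₂ = 7.1802

ω₁ = -1.2496, v₂ = 7.1802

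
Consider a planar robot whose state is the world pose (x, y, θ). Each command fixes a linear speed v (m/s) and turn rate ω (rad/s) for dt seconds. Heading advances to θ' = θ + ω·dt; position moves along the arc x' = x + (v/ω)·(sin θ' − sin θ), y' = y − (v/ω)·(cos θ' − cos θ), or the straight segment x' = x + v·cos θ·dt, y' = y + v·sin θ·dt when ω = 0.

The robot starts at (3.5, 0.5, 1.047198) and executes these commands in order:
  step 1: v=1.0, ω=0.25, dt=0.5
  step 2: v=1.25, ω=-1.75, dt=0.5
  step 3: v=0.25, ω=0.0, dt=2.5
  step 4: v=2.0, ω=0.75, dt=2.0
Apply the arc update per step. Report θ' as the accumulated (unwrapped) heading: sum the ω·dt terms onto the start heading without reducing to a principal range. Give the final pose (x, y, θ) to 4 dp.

(6.5867, 4.6846, 1.7972)

step 1: θ'=1.1722 (R=4.0000) → pose (3.7223, 0.9475, 1.1722)
step 2: θ'=0.2972 (R=-0.7143) → pose (4.1714, 1.3532, 0.2972)
step 3: θ'=0.2972 (straight) → pose (4.7690, 1.5363, 0.2972)
step 4: θ'=1.7972 (R=2.6667) → pose (6.5867, 4.6846, 1.7972)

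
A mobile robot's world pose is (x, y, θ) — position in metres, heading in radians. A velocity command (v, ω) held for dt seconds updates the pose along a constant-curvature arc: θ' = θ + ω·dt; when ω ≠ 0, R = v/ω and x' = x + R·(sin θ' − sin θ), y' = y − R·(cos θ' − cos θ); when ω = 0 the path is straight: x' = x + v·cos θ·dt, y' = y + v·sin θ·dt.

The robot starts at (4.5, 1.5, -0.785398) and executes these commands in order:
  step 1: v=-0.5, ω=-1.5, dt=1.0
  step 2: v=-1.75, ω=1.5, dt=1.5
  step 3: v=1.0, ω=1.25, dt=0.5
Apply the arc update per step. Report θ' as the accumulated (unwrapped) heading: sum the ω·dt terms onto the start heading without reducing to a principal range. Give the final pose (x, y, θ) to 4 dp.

(4.1171, 4.0192, 0.5896)

step 1: θ'=-2.2854 (R=0.3333) → pose (4.4839, 1.9541, -2.2854)
step 2: θ'=-0.0354 (R=-1.1667) → pose (3.6440, 3.8846, -0.0354)
step 3: θ'=0.5896 (R=0.8000) → pose (4.1171, 4.0192, 0.5896)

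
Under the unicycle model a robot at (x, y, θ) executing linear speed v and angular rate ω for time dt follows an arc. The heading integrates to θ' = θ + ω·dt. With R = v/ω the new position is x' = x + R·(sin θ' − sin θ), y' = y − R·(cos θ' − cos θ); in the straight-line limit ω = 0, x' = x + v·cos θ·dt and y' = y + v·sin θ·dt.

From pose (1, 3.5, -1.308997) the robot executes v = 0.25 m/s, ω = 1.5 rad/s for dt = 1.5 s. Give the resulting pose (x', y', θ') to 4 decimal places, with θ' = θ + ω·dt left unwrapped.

(1.2957, 3.4450, 0.9410)

θ' = -1.3090 + 1.5·1.5 = 0.9410
R = v/ω = 0.25/1.5 = 0.1667
x' = 1 + 0.1667·(sin 0.9410 − sin -1.3090) = 1.2957
y' = 3.5 − 0.1667·(cos 0.9410 − cos -1.3090) = 3.4450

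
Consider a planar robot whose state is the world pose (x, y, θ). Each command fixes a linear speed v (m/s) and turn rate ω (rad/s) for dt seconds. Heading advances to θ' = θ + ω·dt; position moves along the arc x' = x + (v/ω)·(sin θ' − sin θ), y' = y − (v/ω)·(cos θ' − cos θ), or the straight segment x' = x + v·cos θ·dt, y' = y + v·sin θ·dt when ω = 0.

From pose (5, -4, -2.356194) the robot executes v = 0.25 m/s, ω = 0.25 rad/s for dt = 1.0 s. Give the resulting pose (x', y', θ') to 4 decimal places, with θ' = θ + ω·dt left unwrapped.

θ' = -2.3562 + 0.25·1.0 = -2.1062
R = v/ω = 0.25/0.25 = 1.0000
x' = 5 + 1.0000·(sin -2.1062 − sin -2.3562) = 4.8470
y' = -4 − 1.0000·(cos -2.1062 − cos -2.3562) = -4.1969

(4.8470, -4.1969, -2.1062)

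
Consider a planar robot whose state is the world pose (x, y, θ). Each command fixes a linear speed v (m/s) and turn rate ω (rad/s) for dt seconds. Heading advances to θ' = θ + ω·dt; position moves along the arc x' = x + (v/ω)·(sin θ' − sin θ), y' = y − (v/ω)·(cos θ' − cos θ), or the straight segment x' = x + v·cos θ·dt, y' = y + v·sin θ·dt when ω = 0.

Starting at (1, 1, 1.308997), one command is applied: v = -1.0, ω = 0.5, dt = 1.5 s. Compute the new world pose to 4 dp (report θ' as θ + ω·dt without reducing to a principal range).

θ' = 1.3090 + 0.5·1.5 = 2.0590
R = v/ω = -1.0/0.5 = -2.0000
x' = 1 + -2.0000·(sin 2.0590 − sin 1.3090) = 1.1655
y' = 1 − -2.0000·(cos 2.0590 − cos 1.3090) = -0.4557

(1.1655, -0.4557, 2.0590)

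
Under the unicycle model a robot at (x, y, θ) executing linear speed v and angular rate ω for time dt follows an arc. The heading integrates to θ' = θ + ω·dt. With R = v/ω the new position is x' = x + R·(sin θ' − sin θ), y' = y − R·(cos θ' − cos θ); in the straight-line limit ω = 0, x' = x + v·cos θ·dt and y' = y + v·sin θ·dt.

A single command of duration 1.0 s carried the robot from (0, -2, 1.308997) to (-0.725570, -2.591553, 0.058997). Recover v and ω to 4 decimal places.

Δθ = 0.058997 − 1.308997 = -1.250000
ω = Δθ/dt = -1.250000/1.0 = -1.2500
R = Δx/(sin θ' − sin θ) = 0.8000
v = R·ω = 0.8000·-1.2500 = -1.0000

v = -1.0000, ω = -1.2500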